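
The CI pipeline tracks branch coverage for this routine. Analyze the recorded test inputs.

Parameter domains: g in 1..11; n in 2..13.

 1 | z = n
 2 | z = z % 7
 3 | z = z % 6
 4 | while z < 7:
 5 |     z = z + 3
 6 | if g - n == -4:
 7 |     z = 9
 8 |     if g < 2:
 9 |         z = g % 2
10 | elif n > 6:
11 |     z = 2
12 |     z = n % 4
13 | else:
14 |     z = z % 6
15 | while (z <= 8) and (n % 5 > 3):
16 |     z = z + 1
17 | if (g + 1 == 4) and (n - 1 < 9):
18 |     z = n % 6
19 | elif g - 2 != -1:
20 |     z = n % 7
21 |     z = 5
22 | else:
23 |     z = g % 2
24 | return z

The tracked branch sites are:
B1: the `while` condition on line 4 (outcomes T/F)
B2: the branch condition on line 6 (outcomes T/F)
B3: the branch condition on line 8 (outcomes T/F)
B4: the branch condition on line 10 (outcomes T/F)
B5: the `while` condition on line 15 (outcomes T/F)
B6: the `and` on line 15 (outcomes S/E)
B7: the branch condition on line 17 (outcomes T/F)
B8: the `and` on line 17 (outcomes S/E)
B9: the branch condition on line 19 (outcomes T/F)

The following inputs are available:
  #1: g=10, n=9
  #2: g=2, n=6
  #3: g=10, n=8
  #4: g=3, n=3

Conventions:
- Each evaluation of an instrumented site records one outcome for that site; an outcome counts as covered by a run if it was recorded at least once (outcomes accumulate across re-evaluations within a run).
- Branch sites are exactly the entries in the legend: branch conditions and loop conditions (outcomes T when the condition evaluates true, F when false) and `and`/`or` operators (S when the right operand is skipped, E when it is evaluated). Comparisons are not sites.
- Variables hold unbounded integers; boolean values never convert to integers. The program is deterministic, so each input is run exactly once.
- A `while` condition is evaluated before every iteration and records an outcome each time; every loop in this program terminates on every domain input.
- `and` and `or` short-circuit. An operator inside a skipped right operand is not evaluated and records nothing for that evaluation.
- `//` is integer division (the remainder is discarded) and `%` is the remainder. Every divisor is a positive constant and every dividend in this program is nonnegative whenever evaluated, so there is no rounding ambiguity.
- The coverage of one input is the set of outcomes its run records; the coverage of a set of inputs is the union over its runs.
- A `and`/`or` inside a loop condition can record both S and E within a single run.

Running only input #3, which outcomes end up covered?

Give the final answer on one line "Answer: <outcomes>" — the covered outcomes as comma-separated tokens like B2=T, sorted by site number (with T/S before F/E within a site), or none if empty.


Simulating input #3 (g=10, n=8) step by step:
  B1->T, B1->T, B1->F, B2->F, B4->T, B6->E, B5->F, B8->S, B7->F, B9->T
as a set, this run covers: B1=T, B1=F, B2=F, B4=T, B5=F, B6=E, B7=F, B8=S, B9=T
Answer: B1=T, B1=F, B2=F, B4=T, B5=F, B6=E, B7=F, B8=S, B9=T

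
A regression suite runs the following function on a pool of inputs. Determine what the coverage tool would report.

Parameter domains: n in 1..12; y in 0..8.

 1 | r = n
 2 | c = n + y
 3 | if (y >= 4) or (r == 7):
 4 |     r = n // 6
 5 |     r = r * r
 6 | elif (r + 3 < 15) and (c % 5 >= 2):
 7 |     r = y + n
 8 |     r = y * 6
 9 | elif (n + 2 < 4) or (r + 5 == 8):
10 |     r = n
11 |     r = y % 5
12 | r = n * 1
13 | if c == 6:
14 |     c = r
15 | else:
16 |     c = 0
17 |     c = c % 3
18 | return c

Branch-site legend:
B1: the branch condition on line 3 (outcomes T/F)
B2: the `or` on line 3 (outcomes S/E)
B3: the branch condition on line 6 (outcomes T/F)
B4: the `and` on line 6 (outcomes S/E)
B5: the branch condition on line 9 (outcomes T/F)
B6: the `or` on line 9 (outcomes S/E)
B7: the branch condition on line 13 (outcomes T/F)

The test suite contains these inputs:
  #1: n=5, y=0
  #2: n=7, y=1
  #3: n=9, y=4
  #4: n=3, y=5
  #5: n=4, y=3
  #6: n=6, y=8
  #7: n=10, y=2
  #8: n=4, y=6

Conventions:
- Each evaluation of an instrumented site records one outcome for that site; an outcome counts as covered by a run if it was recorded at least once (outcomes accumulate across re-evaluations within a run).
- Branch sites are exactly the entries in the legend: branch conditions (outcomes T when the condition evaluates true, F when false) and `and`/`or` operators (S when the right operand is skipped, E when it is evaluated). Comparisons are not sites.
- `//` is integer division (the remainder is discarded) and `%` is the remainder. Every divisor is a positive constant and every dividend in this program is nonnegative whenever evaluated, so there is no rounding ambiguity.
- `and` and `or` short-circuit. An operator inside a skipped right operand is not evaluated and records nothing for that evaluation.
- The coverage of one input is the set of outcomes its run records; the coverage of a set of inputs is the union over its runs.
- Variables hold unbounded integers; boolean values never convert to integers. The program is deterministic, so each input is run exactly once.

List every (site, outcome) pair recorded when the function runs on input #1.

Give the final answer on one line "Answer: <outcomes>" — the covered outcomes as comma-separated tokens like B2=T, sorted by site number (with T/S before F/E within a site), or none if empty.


Event log for input #1 (n=5, y=0):
  B2->E, B1->F, B4->E, B3->F, B6->E, B5->F, B7->F
distinct outcomes covered: B1=F, B2=E, B3=F, B4=E, B5=F, B6=E, B7=F
Answer: B1=F, B2=E, B3=F, B4=E, B5=F, B6=E, B7=F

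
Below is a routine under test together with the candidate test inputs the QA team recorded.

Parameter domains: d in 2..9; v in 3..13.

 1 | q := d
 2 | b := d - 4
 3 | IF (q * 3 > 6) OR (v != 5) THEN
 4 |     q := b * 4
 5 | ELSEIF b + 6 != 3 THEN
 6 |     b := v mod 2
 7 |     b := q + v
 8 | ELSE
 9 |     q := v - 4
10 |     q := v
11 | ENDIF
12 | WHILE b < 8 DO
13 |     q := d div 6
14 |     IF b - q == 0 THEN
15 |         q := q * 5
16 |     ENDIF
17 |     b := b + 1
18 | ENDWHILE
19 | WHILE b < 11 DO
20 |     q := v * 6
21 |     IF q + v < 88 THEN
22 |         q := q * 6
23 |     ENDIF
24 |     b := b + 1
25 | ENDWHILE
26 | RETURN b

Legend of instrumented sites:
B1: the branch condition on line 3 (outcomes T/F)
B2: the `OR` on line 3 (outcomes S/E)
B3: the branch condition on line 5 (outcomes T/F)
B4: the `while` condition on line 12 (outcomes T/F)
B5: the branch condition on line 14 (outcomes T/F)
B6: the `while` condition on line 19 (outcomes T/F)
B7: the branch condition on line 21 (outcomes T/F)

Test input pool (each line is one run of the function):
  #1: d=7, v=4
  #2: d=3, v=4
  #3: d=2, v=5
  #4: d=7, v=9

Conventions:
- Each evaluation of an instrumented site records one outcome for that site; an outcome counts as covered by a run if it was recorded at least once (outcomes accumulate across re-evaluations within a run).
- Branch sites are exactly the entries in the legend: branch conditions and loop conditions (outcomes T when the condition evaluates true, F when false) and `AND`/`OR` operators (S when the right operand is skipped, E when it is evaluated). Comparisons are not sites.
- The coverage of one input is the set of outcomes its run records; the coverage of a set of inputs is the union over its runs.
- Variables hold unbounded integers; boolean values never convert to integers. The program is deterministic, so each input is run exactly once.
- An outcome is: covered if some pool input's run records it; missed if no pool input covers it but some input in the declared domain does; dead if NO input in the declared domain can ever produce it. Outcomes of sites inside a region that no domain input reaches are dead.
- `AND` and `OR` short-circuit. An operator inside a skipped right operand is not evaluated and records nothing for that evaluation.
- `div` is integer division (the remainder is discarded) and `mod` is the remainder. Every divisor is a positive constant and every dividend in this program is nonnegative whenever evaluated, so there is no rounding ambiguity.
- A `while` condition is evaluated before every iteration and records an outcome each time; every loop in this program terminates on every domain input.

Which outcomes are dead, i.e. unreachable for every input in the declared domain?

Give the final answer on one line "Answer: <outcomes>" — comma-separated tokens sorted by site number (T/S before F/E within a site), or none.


running all 88 domain inputs and tallying outcomes:
  B3=F: never recorded by any domain input -> dead
  reachable outcomes have witnesses, e.g. B1=T (e.g. d=2, v=3), B1=F (e.g. d=2, v=5), B2=S (e.g. d=3, v=3), B2=E (e.g. d=2, v=3)
Answer: B3=F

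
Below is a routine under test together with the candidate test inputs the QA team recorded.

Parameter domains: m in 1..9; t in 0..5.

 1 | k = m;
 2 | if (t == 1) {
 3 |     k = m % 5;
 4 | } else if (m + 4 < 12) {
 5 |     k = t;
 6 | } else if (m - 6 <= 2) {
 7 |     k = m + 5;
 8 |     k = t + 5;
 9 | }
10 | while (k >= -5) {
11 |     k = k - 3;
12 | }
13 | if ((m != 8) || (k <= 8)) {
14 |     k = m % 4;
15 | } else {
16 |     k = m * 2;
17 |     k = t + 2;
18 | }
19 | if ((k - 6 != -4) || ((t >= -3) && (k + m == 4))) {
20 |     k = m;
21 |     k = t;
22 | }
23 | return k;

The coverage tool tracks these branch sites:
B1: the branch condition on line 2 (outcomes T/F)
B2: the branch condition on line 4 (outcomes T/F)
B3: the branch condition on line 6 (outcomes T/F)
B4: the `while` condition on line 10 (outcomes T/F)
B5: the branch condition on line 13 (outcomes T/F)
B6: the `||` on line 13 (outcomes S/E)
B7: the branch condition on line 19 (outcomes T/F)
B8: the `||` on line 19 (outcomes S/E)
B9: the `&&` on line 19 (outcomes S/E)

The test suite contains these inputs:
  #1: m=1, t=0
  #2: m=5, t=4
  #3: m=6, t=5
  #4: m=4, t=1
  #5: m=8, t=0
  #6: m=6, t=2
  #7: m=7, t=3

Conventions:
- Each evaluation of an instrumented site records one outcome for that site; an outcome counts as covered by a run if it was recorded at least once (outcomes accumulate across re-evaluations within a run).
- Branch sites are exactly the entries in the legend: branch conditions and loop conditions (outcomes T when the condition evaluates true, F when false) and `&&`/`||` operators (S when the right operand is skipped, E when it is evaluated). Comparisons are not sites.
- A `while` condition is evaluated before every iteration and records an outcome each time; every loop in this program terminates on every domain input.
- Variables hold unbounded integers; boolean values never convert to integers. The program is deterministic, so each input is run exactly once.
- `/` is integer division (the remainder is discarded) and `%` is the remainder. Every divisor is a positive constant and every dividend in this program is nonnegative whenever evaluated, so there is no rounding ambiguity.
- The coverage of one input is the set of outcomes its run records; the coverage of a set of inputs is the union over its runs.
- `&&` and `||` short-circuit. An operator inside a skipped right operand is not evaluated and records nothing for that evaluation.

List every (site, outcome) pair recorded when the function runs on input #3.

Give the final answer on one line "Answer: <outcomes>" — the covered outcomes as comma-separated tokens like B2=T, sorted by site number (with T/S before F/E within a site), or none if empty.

Simulating input #3 (m=6, t=5) step by step:
  B1->F, B2->T, B4->T, B4->T, B4->T, B4->T, B4->F, B6->S, B5->T, B8->E
  B9->E, B7->F
as a set, this run covers: B1=F, B2=T, B4=T, B4=F, B5=T, B6=S, B7=F, B8=E, B9=E

Answer: B1=F, B2=T, B4=T, B4=F, B5=T, B6=S, B7=F, B8=E, B9=E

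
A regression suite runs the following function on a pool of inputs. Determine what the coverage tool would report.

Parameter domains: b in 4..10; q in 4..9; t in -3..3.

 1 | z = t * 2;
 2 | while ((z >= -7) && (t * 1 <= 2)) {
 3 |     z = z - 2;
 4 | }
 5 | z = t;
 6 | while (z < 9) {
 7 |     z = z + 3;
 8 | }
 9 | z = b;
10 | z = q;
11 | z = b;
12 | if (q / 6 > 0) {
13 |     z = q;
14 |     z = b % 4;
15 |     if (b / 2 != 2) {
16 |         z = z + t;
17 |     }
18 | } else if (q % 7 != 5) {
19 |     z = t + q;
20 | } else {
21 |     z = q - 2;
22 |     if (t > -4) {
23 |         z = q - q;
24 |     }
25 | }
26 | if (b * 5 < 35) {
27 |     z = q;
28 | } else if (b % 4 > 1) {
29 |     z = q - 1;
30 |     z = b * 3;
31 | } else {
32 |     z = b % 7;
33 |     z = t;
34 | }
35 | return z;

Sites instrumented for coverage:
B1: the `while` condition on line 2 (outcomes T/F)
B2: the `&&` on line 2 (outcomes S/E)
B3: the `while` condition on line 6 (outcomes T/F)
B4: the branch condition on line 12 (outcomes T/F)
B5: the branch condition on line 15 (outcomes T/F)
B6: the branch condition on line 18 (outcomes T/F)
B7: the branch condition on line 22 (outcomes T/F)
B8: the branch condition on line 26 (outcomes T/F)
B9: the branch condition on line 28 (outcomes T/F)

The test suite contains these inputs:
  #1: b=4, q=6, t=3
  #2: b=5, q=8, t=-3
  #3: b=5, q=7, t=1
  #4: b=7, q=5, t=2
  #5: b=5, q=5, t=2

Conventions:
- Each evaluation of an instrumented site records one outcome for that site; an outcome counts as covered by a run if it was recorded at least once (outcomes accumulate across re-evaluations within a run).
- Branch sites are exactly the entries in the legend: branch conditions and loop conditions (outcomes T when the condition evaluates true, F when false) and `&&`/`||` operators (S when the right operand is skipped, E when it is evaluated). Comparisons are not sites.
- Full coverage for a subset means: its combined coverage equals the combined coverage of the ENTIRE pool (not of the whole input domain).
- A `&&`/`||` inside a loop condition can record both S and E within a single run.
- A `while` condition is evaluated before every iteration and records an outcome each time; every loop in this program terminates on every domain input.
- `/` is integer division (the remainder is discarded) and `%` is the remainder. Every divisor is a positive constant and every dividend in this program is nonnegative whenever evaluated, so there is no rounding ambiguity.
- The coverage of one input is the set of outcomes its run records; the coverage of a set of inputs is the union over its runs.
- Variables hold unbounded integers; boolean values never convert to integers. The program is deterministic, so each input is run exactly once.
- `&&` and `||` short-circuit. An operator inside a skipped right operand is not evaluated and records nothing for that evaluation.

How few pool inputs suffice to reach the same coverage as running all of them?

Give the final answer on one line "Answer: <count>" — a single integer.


run #1 (b=4, q=6, t=3) runs B2->E, B1->F, B3->T, B3->T, B3->F, B4->T, B5->F, B8->T; records B1=F, B2=E, B3=T, B3=F, B4=T, B5=F, B8=T
run #2 (b=5, q=8, t=-3) runs B2->E, B1->T, B2->S, B1->F, B3->T, B3->T, B3->T, B3->T, B3->F, B4->T, B5->F, B8->T; records B1=T, B1=F, B2=S, B2=E, B3=T, B3=F, B4=T, B5=F, B8=T
run #3 (b=5, q=7, t=1) runs B2->E, B1->T, B2->E, B1->T, B2->E, B1->T, B2->E, B1->T, B2->E, B1->T, B2->S, B1->F, B3->T, B3->T, ...; records B1=T, B1=F, B2=S, B2=E, B3=T, B3=F, B4=T, B5=F, B8=T
run #4 (b=7, q=5, t=2) runs B2->E, B1->T, B2->E, B1->T, B2->E, B1->T, B2->E, B1->T, B2->E, B1->T, B2->E, B1->T, B2->S, B1->F, ...; records B1=T, B1=F, B2=S, B2=E, B3=T, B3=F, B4=F, B6=F, B7=T, B8=F, B9=T
run #5 (b=5, q=5, t=2) runs B2->E, B1->T, B2->E, B1->T, B2->E, B1->T, B2->E, B1->T, B2->E, B1->T, B2->E, B1->T, B2->S, B1->F, ...; records B1=T, B1=F, B2=S, B2=E, B3=T, B3=F, B4=F, B6=F, B7=T, B8=T
union over all inputs: B1=T, B1=F, B2=S, B2=E, B3=T, B3=F, B4=T, B4=F, B5=F, B6=F, B7=T, B8=T, B8=F, B9=T (14 outcomes)
checked all size-1 subsets: none covers 14 outcomes (max 11/14)
inputs {1, 4} (size 2) cover everything; no size-2 subset with a lexicographically smaller index list covers all 14
Answer: 2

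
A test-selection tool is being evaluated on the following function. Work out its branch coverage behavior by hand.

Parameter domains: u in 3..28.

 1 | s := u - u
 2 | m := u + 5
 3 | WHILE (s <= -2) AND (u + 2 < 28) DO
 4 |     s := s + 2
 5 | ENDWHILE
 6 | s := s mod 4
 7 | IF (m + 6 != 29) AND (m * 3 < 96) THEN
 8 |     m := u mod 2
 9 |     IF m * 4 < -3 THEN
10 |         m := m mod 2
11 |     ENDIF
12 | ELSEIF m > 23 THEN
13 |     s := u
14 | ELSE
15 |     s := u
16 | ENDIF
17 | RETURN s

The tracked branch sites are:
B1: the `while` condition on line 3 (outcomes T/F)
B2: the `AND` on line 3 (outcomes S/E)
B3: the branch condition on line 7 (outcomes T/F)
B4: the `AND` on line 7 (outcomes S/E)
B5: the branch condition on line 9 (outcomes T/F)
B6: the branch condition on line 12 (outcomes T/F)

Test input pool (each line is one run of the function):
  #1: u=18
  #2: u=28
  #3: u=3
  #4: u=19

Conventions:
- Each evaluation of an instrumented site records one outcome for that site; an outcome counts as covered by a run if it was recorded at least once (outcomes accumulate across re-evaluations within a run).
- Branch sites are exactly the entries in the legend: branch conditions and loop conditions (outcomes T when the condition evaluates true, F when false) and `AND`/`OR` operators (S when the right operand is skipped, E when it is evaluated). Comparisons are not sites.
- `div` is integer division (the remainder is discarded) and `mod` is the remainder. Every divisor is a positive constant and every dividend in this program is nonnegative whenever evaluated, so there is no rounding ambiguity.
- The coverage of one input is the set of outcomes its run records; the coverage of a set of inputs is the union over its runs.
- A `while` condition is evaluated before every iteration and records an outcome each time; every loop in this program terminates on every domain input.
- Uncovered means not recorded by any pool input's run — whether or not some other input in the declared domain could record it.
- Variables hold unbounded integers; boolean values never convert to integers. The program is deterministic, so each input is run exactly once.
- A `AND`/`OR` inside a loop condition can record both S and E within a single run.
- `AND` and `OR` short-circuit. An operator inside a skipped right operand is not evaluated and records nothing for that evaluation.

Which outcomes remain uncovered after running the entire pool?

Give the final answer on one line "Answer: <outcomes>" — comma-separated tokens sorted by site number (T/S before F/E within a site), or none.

test 1 (u=18) fires B2->S, B1->F, B4->S, B3->F, B6->F; hits B1=F, B2=S, B3=F, B4=S, B6=F
test 2 (u=28) fires B2->S, B1->F, B4->E, B3->F, B6->T; hits B1=F, B2=S, B3=F, B4=E, B6=T
test 3 (u=3) fires B2->S, B1->F, B4->E, B3->T, B5->F; hits B1=F, B2=S, B3=T, B4=E, B5=F
test 4 (u=19) fires B2->S, B1->F, B4->E, B3->T, B5->F; hits B1=F, B2=S, B3=T, B4=E, B5=F
union over the pool: B1=F, B2=S, B3=T, B3=F, B4=S, B4=E, B5=F, B6=T, B6=F
uncovered (3 of 12): B1=T, B2=E, B5=T

Answer: B1=T, B2=E, B5=T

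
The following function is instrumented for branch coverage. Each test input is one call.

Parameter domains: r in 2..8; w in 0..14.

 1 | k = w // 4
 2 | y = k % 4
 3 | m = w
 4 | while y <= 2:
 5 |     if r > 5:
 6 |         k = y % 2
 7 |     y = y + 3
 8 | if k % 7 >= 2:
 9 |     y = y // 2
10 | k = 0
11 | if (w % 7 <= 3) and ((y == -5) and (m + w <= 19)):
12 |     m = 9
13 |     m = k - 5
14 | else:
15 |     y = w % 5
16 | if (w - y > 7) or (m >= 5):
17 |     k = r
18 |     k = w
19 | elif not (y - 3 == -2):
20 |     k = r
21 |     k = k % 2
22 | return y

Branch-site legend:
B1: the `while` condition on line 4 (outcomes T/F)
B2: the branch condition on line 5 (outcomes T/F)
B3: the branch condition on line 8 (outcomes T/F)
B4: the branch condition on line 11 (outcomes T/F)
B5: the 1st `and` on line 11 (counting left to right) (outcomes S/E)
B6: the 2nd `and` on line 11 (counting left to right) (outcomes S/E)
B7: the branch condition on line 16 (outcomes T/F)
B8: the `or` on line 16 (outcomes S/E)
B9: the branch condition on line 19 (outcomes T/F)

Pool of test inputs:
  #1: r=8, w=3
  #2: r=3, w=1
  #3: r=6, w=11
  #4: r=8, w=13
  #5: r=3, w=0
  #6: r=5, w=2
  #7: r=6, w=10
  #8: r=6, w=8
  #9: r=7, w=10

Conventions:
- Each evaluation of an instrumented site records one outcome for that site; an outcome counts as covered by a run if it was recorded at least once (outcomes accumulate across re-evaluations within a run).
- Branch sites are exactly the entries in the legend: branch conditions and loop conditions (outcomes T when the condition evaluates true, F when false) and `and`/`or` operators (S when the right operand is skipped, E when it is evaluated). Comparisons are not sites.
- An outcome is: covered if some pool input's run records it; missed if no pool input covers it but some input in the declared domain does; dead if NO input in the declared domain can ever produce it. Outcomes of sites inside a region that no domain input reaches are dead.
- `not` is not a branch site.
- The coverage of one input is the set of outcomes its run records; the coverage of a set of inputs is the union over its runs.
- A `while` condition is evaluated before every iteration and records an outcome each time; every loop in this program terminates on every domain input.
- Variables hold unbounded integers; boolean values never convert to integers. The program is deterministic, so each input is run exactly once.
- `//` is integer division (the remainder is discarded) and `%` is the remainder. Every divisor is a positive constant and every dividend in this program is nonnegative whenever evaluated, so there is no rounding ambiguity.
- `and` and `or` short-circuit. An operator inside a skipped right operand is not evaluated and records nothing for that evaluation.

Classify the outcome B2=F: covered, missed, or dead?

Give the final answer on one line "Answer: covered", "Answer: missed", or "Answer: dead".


B2=F is recorded by pool input(s) 2, 5, 6 -> covered
Answer: covered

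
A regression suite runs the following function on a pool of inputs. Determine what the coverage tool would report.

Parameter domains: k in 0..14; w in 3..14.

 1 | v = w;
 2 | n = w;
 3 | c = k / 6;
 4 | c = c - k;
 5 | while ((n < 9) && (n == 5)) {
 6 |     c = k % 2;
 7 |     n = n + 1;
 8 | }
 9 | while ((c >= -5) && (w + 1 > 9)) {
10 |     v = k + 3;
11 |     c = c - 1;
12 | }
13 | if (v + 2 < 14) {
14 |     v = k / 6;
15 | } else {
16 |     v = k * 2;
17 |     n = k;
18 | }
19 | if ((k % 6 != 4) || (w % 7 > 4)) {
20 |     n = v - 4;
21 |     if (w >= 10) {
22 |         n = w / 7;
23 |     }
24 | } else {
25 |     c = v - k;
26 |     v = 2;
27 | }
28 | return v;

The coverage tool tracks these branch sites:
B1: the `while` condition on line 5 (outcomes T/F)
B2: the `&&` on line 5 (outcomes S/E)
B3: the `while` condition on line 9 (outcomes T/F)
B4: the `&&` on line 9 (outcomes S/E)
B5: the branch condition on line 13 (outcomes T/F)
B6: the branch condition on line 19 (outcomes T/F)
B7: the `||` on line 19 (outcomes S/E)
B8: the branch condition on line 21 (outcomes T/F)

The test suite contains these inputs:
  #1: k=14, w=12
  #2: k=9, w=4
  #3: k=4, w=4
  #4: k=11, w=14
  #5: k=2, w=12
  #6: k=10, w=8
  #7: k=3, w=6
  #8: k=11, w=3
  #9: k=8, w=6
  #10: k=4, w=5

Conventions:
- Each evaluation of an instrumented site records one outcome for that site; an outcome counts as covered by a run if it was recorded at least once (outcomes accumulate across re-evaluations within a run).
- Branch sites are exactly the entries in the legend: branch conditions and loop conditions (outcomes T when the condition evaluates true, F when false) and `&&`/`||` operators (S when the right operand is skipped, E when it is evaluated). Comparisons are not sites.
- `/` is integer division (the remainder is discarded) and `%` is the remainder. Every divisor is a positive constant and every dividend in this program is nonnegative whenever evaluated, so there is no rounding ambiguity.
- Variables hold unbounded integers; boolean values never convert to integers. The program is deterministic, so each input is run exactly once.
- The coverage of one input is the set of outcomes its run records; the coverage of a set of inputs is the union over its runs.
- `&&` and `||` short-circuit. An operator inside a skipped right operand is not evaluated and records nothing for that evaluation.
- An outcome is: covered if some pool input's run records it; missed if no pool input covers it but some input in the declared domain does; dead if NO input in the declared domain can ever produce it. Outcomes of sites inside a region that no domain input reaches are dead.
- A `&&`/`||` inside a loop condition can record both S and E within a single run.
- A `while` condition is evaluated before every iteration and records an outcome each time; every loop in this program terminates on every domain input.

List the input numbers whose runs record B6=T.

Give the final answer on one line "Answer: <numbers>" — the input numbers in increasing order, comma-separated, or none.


input #1 (k=14, w=12): hits B6=T
input #2 (k=9, w=4): hits B6=T
input #3 (k=4, w=4): never hits B6=T
input #4 (k=11, w=14): hits B6=T
input #5 (k=2, w=12): hits B6=T
input #6 (k=10, w=8): never hits B6=T
input #7 (k=3, w=6): hits B6=T
input #8 (k=11, w=3): hits B6=T
input #9 (k=8, w=6): hits B6=T
input #10 (k=4, w=5): hits B6=T
Answer: 1, 2, 4, 5, 7, 8, 9, 10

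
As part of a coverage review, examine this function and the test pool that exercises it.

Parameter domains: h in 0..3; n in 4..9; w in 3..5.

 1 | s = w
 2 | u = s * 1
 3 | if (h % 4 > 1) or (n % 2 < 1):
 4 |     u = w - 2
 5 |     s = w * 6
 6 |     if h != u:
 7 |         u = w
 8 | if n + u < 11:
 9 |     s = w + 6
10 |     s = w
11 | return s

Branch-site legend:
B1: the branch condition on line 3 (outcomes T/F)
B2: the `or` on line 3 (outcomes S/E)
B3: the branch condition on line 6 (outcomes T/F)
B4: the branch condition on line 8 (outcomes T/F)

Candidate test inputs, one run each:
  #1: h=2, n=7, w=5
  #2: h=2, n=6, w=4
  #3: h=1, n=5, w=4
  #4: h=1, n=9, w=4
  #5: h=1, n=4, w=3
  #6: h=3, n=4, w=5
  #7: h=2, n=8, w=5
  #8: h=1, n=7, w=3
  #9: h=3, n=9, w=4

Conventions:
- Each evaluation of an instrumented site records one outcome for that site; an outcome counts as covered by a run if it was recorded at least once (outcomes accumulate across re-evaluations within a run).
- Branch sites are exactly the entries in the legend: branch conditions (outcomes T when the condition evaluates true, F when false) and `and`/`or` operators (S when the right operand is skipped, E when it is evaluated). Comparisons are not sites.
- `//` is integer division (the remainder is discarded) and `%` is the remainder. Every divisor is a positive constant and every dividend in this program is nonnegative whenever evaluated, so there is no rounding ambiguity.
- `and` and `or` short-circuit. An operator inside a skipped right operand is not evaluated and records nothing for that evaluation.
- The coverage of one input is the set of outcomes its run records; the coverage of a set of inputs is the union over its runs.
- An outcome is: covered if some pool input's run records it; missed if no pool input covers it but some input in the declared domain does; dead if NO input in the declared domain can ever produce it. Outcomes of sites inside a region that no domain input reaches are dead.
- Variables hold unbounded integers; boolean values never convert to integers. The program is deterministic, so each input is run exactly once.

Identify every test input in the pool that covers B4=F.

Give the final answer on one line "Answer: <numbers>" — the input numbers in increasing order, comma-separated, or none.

input #1 (h=2, n=7, w=5): produces B4=F
input #2 (h=2, n=6, w=4): does not produce B4=F
input #3 (h=1, n=5, w=4): does not produce B4=F
input #4 (h=1, n=9, w=4): produces B4=F
input #5 (h=1, n=4, w=3): does not produce B4=F
input #6 (h=3, n=4, w=5): does not produce B4=F
input #7 (h=2, n=8, w=5): produces B4=F
input #8 (h=1, n=7, w=3): does not produce B4=F
input #9 (h=3, n=9, w=4): produces B4=F

Answer: 1, 4, 7, 9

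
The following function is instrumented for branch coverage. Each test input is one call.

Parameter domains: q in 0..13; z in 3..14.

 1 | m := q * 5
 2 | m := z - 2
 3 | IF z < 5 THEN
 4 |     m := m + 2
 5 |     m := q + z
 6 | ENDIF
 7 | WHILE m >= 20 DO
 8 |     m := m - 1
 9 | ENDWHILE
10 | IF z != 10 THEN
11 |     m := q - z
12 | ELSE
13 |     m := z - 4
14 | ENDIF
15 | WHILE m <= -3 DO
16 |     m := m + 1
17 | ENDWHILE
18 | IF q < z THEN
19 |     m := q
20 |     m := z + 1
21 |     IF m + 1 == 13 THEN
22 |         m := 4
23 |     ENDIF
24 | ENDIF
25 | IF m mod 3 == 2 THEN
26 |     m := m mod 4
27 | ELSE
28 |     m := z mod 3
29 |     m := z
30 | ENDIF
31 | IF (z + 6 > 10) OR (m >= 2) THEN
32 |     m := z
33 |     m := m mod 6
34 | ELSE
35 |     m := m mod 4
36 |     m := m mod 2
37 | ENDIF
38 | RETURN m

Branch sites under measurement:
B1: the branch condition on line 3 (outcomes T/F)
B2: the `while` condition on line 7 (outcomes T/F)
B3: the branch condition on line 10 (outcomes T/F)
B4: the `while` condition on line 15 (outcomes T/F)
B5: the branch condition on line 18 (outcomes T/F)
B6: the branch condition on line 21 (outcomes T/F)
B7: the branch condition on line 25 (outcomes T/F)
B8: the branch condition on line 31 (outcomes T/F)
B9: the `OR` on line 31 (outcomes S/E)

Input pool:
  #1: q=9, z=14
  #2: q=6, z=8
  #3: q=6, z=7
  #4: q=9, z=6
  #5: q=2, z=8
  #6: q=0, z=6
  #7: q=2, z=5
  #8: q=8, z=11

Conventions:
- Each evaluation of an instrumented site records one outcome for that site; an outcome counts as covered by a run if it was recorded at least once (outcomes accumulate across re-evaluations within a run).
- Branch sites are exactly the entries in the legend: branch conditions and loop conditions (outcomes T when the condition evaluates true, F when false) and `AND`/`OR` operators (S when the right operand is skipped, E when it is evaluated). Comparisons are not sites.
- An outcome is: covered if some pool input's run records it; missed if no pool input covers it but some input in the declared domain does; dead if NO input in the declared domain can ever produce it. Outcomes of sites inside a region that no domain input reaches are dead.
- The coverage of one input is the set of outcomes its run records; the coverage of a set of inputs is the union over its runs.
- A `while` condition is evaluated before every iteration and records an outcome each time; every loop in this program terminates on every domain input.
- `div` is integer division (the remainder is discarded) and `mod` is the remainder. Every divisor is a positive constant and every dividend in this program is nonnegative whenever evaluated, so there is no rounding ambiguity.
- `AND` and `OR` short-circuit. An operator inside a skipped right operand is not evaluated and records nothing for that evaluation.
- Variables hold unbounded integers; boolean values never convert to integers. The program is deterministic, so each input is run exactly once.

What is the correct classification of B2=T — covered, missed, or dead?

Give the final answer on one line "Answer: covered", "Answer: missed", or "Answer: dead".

no pool input records B2=T
checking all 168 inputs in the declared domain: B2=T is never recorded -> dead

Answer: dead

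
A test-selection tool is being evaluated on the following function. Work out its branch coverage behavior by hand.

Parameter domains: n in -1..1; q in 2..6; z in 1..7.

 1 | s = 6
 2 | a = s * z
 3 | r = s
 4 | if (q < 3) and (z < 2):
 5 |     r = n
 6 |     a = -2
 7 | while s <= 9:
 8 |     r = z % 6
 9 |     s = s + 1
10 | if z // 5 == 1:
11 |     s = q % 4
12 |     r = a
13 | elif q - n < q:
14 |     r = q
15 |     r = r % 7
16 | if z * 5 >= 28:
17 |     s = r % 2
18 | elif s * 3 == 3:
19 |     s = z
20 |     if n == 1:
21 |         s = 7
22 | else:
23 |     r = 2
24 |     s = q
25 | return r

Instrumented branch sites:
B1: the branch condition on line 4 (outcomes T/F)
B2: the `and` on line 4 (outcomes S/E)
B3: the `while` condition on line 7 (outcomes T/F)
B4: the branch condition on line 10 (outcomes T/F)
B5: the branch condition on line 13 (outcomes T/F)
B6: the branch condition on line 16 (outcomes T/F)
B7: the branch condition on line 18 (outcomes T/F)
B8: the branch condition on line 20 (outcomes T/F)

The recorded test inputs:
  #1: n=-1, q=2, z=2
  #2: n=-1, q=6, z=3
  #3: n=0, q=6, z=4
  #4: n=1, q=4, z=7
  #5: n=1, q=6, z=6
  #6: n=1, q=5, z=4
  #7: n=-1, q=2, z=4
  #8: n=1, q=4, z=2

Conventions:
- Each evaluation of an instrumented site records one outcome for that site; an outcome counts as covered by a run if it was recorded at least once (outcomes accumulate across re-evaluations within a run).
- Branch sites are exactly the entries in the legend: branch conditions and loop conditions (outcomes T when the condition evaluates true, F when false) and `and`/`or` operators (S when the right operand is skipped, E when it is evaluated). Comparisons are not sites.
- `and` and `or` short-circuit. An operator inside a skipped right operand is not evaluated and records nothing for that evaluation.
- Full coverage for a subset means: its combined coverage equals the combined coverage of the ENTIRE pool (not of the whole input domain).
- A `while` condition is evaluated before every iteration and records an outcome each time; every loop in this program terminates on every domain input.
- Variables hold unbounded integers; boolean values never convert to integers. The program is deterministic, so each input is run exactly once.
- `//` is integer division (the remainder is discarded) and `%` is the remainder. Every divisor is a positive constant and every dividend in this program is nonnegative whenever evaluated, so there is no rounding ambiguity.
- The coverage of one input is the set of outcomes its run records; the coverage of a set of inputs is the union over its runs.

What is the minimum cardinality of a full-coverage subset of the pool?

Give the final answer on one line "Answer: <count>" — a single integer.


#1 (n=-1, q=2, z=2) -> B2->E, B1->F, B3->T, B3->T, B3->T, B3->T, B3->F, B4->F, B5->F, B6->F, B7->F; covered: B1=F, B2=E, B3=T, B3=F, B4=F, B5=F, B6=F, B7=F
#2 (n=-1, q=6, z=3) -> B2->S, B1->F, B3->T, B3->T, B3->T, B3->T, B3->F, B4->F, B5->F, B6->F, B7->F; covered: B1=F, B2=S, B3=T, B3=F, B4=F, B5=F, B6=F, B7=F
#3 (n=0, q=6, z=4) -> B2->S, B1->F, B3->T, B3->T, B3->T, B3->T, B3->F, B4->F, B5->F, B6->F, B7->F; covered: B1=F, B2=S, B3=T, B3=F, B4=F, B5=F, B6=F, B7=F
#4 (n=1, q=4, z=7) -> B2->S, B1->F, B3->T, B3->T, B3->T, B3->T, B3->F, B4->T, B6->T; covered: B1=F, B2=S, B3=T, B3=F, B4=T, B6=T
#5 (n=1, q=6, z=6) -> B2->S, B1->F, B3->T, B3->T, B3->T, B3->T, B3->F, B4->T, B6->T; covered: B1=F, B2=S, B3=T, B3=F, B4=T, B6=T
#6 (n=1, q=5, z=4) -> B2->S, B1->F, B3->T, B3->T, B3->T, B3->T, B3->F, B4->F, B5->T, B6->F, B7->F; covered: B1=F, B2=S, B3=T, B3=F, B4=F, B5=T, B6=F, B7=F
#7 (n=-1, q=2, z=4) -> B2->E, B1->F, B3->T, B3->T, B3->T, B3->T, B3->F, B4->F, B5->F, B6->F, B7->F; covered: B1=F, B2=E, B3=T, B3=F, B4=F, B5=F, B6=F, B7=F
#8 (n=1, q=4, z=2) -> B2->S, B1->F, B3->T, B3->T, B3->T, B3->T, B3->F, B4->F, B5->T, B6->F, B7->F; covered: B1=F, B2=S, B3=T, B3=F, B4=F, B5=T, B6=F, B7=F
the full pool covers 12 outcomes: B1=F, B2=S, B2=E, B3=T, B3=F, B4=T, B4=F, B5=T, B5=F, B6=T, B6=F, B7=F
no size-1 subset reaches all 12 outcomes (best union: 8/12)
no size-2 subset reaches all 12 outcomes (best union: 11/12)
size 3: inputs {1, 4, 6} cover all 12 outcomes, and no lexicographically smaller subset of this size does
Answer: 3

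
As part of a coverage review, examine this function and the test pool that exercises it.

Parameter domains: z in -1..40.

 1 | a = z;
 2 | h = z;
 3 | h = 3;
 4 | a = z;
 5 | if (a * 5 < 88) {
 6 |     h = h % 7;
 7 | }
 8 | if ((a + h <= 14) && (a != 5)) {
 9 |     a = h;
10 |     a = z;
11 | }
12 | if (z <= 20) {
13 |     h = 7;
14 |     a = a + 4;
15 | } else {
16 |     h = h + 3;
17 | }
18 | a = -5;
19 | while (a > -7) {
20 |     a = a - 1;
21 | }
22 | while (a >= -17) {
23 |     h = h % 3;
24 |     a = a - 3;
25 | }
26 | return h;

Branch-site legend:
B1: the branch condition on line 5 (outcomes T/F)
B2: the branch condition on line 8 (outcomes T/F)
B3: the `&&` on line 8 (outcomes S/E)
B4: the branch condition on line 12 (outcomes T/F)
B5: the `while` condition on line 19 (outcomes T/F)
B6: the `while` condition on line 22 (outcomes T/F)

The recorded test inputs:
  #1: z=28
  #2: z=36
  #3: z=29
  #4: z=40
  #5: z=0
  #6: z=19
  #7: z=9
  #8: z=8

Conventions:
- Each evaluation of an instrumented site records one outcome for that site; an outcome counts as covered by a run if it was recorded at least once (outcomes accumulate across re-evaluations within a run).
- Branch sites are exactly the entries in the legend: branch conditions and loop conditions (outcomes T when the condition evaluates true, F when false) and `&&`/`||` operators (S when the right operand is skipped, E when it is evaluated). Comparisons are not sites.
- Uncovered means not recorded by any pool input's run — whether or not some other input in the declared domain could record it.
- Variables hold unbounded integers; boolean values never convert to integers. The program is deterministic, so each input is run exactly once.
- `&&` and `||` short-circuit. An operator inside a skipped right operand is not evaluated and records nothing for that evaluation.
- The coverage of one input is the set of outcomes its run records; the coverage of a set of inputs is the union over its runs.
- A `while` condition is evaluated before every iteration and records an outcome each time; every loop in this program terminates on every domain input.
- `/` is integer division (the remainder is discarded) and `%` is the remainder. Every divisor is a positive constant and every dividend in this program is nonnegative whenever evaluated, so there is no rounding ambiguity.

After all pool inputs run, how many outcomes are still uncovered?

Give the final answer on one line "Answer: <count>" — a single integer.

#1 (z=28) -> covered: B1=F, B2=F, B3=S, B4=F, B5=T, B5=F, B6=T, B6=F
#2 (z=36) -> covered: B1=F, B2=F, B3=S, B4=F, B5=T, B5=F, B6=T, B6=F
#3 (z=29) -> covered: B1=F, B2=F, B3=S, B4=F, B5=T, B5=F, B6=T, B6=F
#4 (z=40) -> covered: B1=F, B2=F, B3=S, B4=F, B5=T, B5=F, B6=T, B6=F
#5 (z=0) -> covered: B1=T, B2=T, B3=E, B4=T, B5=T, B5=F, B6=T, B6=F
#6 (z=19) -> covered: B1=F, B2=F, B3=S, B4=T, B5=T, B5=F, B6=T, B6=F
#7 (z=9) -> covered: B1=T, B2=T, B3=E, B4=T, B5=T, B5=F, B6=T, B6=F
#8 (z=8) -> covered: B1=T, B2=T, B3=E, B4=T, B5=T, B5=F, B6=T, B6=F
union over the pool: B1=T, B1=F, B2=T, B2=F, B3=S, B3=E, B4=T, B4=F, B5=T, B5=F, B6=T, B6=F
uncovered (0 of 12): none

Answer: 0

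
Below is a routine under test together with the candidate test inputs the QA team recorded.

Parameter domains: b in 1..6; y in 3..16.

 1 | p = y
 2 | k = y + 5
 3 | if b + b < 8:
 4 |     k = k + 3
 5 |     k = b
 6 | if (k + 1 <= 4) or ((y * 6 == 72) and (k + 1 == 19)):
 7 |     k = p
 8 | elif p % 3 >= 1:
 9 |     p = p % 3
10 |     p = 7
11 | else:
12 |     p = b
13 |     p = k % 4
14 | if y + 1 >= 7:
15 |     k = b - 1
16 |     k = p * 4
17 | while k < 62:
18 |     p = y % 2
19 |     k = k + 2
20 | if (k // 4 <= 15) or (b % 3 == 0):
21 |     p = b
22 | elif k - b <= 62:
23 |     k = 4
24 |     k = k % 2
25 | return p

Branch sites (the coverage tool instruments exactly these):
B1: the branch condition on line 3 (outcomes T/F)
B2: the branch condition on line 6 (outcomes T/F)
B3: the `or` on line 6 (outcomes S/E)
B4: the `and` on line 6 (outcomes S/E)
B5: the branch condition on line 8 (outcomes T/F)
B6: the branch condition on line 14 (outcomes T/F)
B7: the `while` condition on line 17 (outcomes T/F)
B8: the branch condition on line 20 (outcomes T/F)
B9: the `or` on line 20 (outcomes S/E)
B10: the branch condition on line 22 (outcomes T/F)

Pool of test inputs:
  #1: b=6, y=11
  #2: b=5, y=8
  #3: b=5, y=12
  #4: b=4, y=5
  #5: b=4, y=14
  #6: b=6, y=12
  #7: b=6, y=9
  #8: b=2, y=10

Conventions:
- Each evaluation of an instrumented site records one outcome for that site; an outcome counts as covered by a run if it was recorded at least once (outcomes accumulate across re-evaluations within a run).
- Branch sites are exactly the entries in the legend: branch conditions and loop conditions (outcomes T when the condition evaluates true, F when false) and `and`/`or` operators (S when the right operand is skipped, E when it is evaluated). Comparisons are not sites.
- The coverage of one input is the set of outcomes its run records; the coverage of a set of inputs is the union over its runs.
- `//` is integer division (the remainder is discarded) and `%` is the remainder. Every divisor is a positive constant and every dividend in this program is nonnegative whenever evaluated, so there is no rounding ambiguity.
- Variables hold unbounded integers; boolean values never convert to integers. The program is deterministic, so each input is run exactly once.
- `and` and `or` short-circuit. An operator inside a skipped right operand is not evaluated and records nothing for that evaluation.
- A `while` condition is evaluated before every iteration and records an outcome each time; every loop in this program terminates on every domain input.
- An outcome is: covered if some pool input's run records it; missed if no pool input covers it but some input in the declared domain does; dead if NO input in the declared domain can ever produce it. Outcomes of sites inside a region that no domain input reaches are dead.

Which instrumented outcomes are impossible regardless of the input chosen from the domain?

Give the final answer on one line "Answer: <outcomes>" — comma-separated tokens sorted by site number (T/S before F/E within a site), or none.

checking every outcome against all 84 domain inputs:
  reachable outcomes have witnesses, e.g. B1=T (e.g. b=1, y=3), B1=F (e.g. b=4, y=3), B2=T (e.g. b=1, y=3), B2=F (e.g. b=4, y=3)

Answer: none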